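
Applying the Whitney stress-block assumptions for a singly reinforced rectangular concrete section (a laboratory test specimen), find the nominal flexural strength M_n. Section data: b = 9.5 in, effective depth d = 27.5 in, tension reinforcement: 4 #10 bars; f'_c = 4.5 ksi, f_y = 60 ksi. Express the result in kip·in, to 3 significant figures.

A_s = 4 × 1.27 = 5.08 in².
T = A_s f_y = 5.08 × 60 = 304.8 kips.
a = T/(0.85 f'_c b) = 304.8/(0.85 × 4.5 × 9.5) = 8.388 in.
M_n = T(d − a/2) = 304.8 × (27.5 − 4.194) = 7103.7 kip·in.

M_n ≈ 7100 kip·in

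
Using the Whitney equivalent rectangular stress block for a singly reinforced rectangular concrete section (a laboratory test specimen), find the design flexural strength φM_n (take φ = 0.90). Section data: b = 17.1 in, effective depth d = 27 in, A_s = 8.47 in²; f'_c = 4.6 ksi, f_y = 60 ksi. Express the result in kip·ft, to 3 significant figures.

φM_n ≈ 884 kip·ft

T = A_s f_y = 8.47 × 60 = 508.2 kips.
a = T/(0.85 f'_c b) = 508.2/(0.85 × 4.6 × 17.1) = 7.601 in.
M_n = T(d − a/2) = 508.2 × (27 − 3.8005) = 11790.0 kip·in = 11790.0/12 = 982.50 kip·ft.
φM_n = 0.90 × 982.50 = 884.25 kip·ft.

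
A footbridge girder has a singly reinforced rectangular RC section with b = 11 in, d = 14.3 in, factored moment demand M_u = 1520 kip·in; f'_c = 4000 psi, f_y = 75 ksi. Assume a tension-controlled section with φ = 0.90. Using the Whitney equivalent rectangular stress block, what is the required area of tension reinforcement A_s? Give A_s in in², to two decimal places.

M_n = M_u/φ = 1520/0.90 = 1688.89 kip·in.
From M_n = 0.85 f'_c a b (d − a/2):
a = d − √(d² − 2M_n/(0.85 f'_c b)) = 14.3 − √(14.3² − 2 × 1688.89/(0.85 × 4 × 11)) = 3.615 in.
A_s = 0.85 f'_c a b / f_y = 0.85 × 4 × 3.615 × 11 / 75 = 1.803 in².

A_s ≈ 1.80 in²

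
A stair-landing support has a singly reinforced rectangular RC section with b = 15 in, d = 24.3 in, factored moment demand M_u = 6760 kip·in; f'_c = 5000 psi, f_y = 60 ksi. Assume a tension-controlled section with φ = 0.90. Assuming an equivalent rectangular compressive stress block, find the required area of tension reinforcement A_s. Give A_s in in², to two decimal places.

M_n = M_u/φ = 6760/0.90 = 7511.11 kip·in.
From M_n = 0.85 f'_c a b (d − a/2):
a = d − √(d² − 2M_n/(0.85 f'_c b)) = 24.3 − √(24.3² − 2 × 7511.11/(0.85 × 5 × 15)) = 5.463 in.
A_s = 0.85 f'_c a b / f_y = 0.85 × 5 × 5.463 × 15 / 60 = 5.804 in².

A_s ≈ 5.80 in²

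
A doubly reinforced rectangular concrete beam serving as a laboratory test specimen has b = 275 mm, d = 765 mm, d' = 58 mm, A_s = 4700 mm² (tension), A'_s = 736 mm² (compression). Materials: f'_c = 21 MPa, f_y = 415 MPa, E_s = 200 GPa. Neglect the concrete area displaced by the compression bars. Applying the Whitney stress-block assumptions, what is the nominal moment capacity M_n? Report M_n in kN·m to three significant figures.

Assume both tension and compression steel yield.
Net tension couple steel: A_s − A'_s = 3964 mm².
a = (A_s − A'_s) f_y / (0.85 f'_c b) = 1645060/(0.85 × 21 × 275) = 335.13 mm.
c = a/β₁ = 335.13/0.85 = 394.27 mm; ε'_s = 0.003(c − d')/c = 0.0026 ≥ f_y/E_s = 0.0021, so compression steel does yield.
M_n = (A_s − A'_s) f_y (d − a/2) + A'_s f_y (d − d') = [1645060 × (765 − 167.565) + 305440 × (765 − 58)] × 10⁻⁶ = 982.82 + 215.95 = 1198.77 kN·m.

M_n ≈ 1200 kN·m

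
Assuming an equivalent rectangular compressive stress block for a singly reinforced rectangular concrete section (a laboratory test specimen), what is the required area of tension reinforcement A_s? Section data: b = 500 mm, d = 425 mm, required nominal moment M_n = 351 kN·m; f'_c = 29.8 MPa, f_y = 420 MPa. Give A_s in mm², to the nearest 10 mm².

With M_n = 0.85 f'_c a b (d − a/2), solve the quadratic for a:
a = d − √(d² − 2M_n/(0.85 f'_c b)) = 425 − √(425² − 2 × 351×10⁶/(0.85 × 29.8 × 500)) = 71.17 mm.
A_s = 0.85 f'_c a b / f_y = 0.85 × 29.8 × 71.17 × 500 / 420 = 2146.1 mm².

A_s ≈ 2150 mm²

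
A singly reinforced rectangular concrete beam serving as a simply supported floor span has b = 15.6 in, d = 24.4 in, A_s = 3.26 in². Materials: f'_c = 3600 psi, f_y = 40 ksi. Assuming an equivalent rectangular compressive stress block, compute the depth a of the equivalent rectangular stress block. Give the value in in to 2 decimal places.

a ≈ 2.73 in

T = A_s f_y = 3.26 × 40 = 130.4 kips.
a = T/(0.85 f'_c b) = 130.4/(0.85 × 3.6 × 15.6) = 2.73 in.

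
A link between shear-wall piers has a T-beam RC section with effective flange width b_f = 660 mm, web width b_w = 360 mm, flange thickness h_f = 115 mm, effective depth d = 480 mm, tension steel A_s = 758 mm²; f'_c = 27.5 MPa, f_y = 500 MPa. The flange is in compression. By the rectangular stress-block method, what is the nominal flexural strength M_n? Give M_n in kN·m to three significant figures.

Tension: T = A_s f_y = 758 × 500 = 379000 N.
Try a within the flange: a = T/(0.85 f'_c b_f) = 379000/(0.85 × 27.5 × 660) = 24.57 mm.
Since a = 24.57 ≤ h_f = 115 mm, the stress block lies entirely in the flange; analyse as a rectangular beam of width b_f.
M_n = T(d − a/2) = 379000 × (480 − 12.285) = 177.26 × 10⁶ N·mm.
M_n = 177.26 kN·m.

M_n ≈ 177 kN·m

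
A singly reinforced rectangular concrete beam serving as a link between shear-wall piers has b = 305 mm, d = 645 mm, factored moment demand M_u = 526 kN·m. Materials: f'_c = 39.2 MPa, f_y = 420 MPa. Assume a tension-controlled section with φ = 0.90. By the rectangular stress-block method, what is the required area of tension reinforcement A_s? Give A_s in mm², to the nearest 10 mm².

M_n = M_u/φ = 526/0.90 = 584.444 kN·m.
With M_n = 0.85 f'_c a b (d − a/2), solve the quadratic for a:
a = d − √(d² − 2M_n/(0.85 f'_c b)) = 645 − √(645² − 2 × 584.444×10⁶/(0.85 × 39.2 × 305)) = 96.36 mm.
A_s = 0.85 f'_c a b / f_y = 0.85 × 39.2 × 96.36 × 305 / 420 = 2331.6 mm².

A_s ≈ 2330 mm²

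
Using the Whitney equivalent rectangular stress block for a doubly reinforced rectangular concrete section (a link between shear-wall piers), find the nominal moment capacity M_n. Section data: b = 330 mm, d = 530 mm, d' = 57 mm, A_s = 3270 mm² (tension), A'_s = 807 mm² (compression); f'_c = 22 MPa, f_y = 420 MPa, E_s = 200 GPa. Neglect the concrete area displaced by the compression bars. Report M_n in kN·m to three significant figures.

Assume both tension and compression steel yield.
Net tension couple steel: A_s − A'_s = 2463 mm².
a = (A_s − A'_s) f_y / (0.85 f'_c b) = 1034460/(0.85 × 22 × 330) = 167.63 mm.
c = a/β₁ = 167.63/0.85 = 197.21 mm; ε'_s = 0.003(c − d')/c = 0.0021 ≥ f_y/E_s = 0.0021, so compression steel does yield.
M_n = (A_s − A'_s) f_y (d − a/2) + A'_s f_y (d − d') = [1034460 × (530 − 83.815) + 338940 × (530 − 57)] × 10⁻⁶ = 461.56 + 160.32 = 621.88 kN·m.

M_n ≈ 622 kN·m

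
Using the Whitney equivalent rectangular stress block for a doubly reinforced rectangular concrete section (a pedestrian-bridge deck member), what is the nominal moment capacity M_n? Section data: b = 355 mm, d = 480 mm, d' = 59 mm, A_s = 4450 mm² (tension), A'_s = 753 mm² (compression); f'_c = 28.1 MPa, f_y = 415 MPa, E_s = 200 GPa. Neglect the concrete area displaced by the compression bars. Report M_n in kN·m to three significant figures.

M_n ≈ 729 kN·m

Assume both tension and compression steel yield.
Net tension couple steel: A_s − A'_s = 3697 mm².
a = (A_s − A'_s) f_y / (0.85 f'_c b) = 1534255/(0.85 × 28.1 × 355) = 180.94 mm.
c = a/β₁ = 180.94/0.849 = 213.12 mm; ε'_s = 0.003(c − d')/c = 0.0022 ≥ f_y/E_s = 0.0021, so compression steel does yield.
M_n = (A_s − A'_s) f_y (d − a/2) + A'_s f_y (d − d') = [1534255 × (480 − 90.47) + 312495 × (480 − 59)] × 10⁻⁶ = 597.64 + 131.56 = 729.20 kN·m.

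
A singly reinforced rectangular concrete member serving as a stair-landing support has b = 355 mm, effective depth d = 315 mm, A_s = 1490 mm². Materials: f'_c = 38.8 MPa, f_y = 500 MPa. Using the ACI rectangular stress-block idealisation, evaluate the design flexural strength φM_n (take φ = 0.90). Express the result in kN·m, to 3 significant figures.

φM_n ≈ 190 kN·m

T = A_s f_y = 1490 × 500 = 745000 N = 745 kN.
From C = T: a = T/(0.85 f'_c b) = 745000/(0.85 × 38.8 × 355) = 63.63 mm.
M_n = T(d − a/2) = 745 kN × (315 − 31.815) mm = 210.97 kN·m.
φM_n = 0.90 × 210.97 = 189.87 kN·m.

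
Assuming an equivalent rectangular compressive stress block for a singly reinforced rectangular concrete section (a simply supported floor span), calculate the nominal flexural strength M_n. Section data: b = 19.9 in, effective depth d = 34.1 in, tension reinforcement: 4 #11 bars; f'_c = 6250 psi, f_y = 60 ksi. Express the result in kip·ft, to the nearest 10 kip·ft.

A_s = 4 × 1.56 = 6.24 in².
T = A_s f_y = 6.24 × 60 = 374.4 kips.
a = T/(0.85 f'_c b) = 374.4/(0.85 × 6.25 × 19.9) = 3.541 in.
M_n = T(d − a/2) = 374.4 × (34.1 − 1.7705) = 12104.2 kip·in = 12104.2/12 = 1008.68 kip·ft.

M_n ≈ 1010 kip·ft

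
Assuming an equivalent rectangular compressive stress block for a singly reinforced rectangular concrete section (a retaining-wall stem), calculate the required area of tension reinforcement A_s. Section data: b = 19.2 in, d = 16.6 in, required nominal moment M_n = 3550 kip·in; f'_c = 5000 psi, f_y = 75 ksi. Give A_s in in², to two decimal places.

From M_n = 0.85 f'_c a b (d − a/2):
a = d − √(d² − 2M_n/(0.85 f'_c b)) = 16.6 − √(16.6² − 2 × 3550/(0.85 × 5 × 19.2)) = 2.869 in.
A_s = 0.85 f'_c a b / f_y = 0.85 × 5 × 2.869 × 19.2 / 75 = 3.121 in².

A_s ≈ 3.12 in²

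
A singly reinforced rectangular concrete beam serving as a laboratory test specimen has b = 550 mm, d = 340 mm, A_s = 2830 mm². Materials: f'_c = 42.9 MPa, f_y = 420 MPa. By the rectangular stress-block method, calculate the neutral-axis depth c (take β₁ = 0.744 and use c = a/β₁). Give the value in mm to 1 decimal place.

T = A_s f_y = 2830 × 420 = 1188600 N = 1188.6 kN.
Setting C = 0.85 f'_c a b equal to T: a = 1188600/(0.85 × 42.9 × 550) = 59.265 mm.
With β₁ = 0.744, c = a/β₁ = 59.265/0.744 = 79.7 mm.

c ≈ 79.7 mm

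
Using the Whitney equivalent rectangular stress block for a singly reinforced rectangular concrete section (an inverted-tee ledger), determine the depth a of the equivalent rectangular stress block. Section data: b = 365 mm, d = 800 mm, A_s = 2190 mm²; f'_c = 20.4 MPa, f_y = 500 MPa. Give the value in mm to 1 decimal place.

a ≈ 173.0 mm

T = A_s f_y = 2190 × 500 = 1095000 N = 1095 kN.
Setting C = 0.85 f'_c a b equal to T: a = 1095000/(0.85 × 20.4 × 365) = 173.0 mm.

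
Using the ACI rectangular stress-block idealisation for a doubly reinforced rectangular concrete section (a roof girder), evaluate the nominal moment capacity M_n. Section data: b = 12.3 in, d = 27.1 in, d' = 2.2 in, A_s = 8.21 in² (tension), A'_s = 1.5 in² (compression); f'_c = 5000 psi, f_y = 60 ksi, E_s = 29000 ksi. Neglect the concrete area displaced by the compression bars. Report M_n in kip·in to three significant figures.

M_n ≈ 11600 kip·in

Assume both steels yield.
a = (A_s − A'_s) f_y/(0.85 f'_c b) = (8.21 − 1.5) × 60/(0.85 × 5 × 12.3) = 7.702 in.
c = a/β₁ = 7.702/0.8 = 9.628 in; ε'_s = 0.003(c − d')/c = 0.0023 ≥ ε_y = 0.0021, so the compression steel yields.
M_n = (A_s − A'_s) f_y (d − a/2) + A'_s f_y (d − d') = 402.6 × (27.1 − 3.851) + 90 × (27.1 − 2.2) = 9360.0 + 2241.0 = 11601.0 kip·in.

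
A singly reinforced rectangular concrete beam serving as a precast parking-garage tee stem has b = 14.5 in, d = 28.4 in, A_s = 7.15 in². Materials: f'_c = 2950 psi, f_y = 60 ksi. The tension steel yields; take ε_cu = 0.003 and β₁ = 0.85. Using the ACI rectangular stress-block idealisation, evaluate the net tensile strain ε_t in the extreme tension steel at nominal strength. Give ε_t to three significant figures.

ε_t ≈ 0.00314

a = A_s f_y/(0.85 f'_c b) = 11.799 in.
β₁ = 0.85, so c = a/β₁ = 11.799/0.85 = 13.881 in.
From the linear strain diagram with ε_cu = 0.003: ε_t = 0.003 (d − c)/c = 0.003 × (28.4 − 13.881)/13.881 = 0.00314.
ε_t < 0.004 — the section is over-reinforced for flexure under ACI limits.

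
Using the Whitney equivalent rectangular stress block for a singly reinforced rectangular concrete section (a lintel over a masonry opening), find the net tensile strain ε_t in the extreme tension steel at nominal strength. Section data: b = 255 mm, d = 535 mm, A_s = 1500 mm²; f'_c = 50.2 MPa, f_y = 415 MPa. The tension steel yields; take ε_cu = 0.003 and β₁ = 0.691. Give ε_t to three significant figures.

ε_t ≈ 0.0164

a = A_s f_y/(0.85 f'_c b) = 57.21 mm.
β₁ = 0.691, so c = a/β₁ = 57.21/0.691 = 82.79 mm.
From the linear strain diagram with ε_cu = 0.003: ε_t = 0.003 (d − c)/c = 0.003 × (535 − 82.79)/82.79 = 0.0164.
Since ε_t ≥ 0.005, the section is tension-controlled.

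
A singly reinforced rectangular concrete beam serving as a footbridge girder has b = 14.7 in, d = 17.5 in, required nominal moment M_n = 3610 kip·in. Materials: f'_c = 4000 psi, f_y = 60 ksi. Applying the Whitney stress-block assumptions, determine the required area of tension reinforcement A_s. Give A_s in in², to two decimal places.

A_s ≈ 3.98 in²

From M_n = 0.85 f'_c a b (d − a/2):
a = d − √(d² − 2M_n/(0.85 f'_c b)) = 17.5 − √(17.5² − 2 × 3610/(0.85 × 4 × 14.7)) = 4.780 in.
A_s = 0.85 f'_c a b / f_y = 0.85 × 4 × 4.780 × 14.7 / 60 = 3.982 in².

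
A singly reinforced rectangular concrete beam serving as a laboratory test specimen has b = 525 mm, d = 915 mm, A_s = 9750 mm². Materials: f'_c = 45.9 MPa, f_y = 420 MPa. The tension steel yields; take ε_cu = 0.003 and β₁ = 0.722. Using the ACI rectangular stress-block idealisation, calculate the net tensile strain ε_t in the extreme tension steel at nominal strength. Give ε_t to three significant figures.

a = A_s f_y/(0.85 f'_c b) = 199.92 mm.
β₁ = 0.722, so c = a/β₁ = 199.92/0.722 = 276.90 mm.
From the linear strain diagram with ε_cu = 0.003: ε_t = 0.003 (d − c)/c = 0.003 × (915 − 276.90)/276.90 = 0.00691.
Since ε_t ≥ 0.005, the section is tension-controlled.

ε_t ≈ 0.00691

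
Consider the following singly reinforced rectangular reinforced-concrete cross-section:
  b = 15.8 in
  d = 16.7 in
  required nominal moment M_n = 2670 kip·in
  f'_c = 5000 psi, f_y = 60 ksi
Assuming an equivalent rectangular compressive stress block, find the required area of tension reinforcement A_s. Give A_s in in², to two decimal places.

From M_n = 0.85 f'_c a b (d − a/2):
a = d − √(d² − 2M_n/(0.85 f'_c b)) = 16.7 − √(16.7² − 2 × 2670/(0.85 × 5 × 15.8)) = 2.580 in.
A_s = 0.85 f'_c a b / f_y = 0.85 × 5 × 2.580 × 15.8 / 60 = 2.887 in².

A_s ≈ 2.89 in²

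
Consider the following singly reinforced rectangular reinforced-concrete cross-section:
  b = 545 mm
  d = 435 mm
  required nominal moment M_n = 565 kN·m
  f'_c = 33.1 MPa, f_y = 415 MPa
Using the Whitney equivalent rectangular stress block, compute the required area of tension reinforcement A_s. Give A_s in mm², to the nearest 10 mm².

A_s ≈ 3510 mm²

With M_n = 0.85 f'_c a b (d − a/2), solve the quadratic for a:
a = d − √(d² − 2M_n/(0.85 f'_c b)) = 435 − √(435² − 2 × 565×10⁶/(0.85 × 33.1 × 545)) = 95.10 mm.
A_s = 0.85 f'_c a b / f_y = 0.85 × 33.1 × 95.10 × 545 / 415 = 3513.8 mm².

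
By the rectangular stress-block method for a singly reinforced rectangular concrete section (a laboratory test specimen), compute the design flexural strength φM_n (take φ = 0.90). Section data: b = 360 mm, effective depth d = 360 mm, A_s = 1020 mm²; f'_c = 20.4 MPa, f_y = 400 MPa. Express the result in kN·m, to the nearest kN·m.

φM_n ≈ 120 kN·m

T = A_s f_y = 1020 × 400 = 408000 N = 408 kN.
From C = T: a = T/(0.85 f'_c b) = 408000/(0.85 × 20.4 × 360) = 65.36 mm.
M_n = T(d − a/2) = 408 kN × (360 − 32.68) mm = 133.55 kN·m.
φM_n = 0.90 × 133.55 = 120.20 kN·m.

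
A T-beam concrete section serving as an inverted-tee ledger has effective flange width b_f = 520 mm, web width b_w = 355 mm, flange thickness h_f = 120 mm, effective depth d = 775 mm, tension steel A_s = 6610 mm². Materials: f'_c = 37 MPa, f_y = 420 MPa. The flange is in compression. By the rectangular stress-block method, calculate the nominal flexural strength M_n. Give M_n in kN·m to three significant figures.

M_n ≈ 1910 kN·m

Tension: T = A_s f_y = 6610 × 420 = 2776200 N.
Try a within the flange: a = T/(0.85 f'_c b_f) = 2776200/(0.85 × 37 × 520) = 169.76 mm.
a = 169.76 > h_f = 120 mm: the block extends into the web. Split into flange-overhang and web parts.
C_f = 0.85 f'_c (b_f − b_w) h_f = 0.85 × 37 × (520 − 355) × 120 = 622710 N.
Remaining web compression depth: a_w = (T − C_f)/(0.85 f'_c b_w) = (2776200 − 622710)/(0.85 × 37 × 355) = 192.88 mm.
M_n = C_f(d − h_f/2) + (T − C_f)(d − a_w/2) = 622710 × (775 − 60) + 2153490 × (775 − 96.44) = 445.24 + 1461.27 = 1906.51 × 10⁶ N·mm.
M_n = 1906.51 kN·m.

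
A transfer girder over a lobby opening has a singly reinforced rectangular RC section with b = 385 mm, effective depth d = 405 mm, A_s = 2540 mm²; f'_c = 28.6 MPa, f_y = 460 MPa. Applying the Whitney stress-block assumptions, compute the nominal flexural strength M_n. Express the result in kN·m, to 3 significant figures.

M_n ≈ 400 kN·m

T = A_s f_y = 2540 × 460 = 1168400 N = 1168.4 kN.
From C = T: a = T/(0.85 f'_c b) = 1168400/(0.85 × 28.6 × 385) = 124.84 mm.
M_n = T(d − a/2) = 1168.4 kN × (405 − 62.42) mm = 400.27 kN·m.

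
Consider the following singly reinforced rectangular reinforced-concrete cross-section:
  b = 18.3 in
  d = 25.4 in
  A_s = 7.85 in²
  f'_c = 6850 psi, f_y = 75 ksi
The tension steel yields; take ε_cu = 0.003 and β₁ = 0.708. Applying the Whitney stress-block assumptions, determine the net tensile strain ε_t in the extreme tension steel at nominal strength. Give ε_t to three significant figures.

a = A_s f_y/(0.85 f'_c b) = 5.525 in.
β₁ = 0.708, so c = a/β₁ = 5.525/0.708 = 7.804 in.
From the linear strain diagram with ε_cu = 0.003: ε_t = 0.003 (d − c)/c = 0.003 × (25.4 − 7.804)/7.804 = 0.00676.
Since ε_t ≥ 0.005, the section is tension-controlled.

ε_t ≈ 0.00676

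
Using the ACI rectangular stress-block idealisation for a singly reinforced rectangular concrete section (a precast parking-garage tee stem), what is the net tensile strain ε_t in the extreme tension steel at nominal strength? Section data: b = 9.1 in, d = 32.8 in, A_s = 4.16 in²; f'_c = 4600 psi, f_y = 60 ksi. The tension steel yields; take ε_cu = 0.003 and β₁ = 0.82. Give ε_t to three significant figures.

a = A_s f_y/(0.85 f'_c b) = 7.015 in.
β₁ = 0.82, so c = a/β₁ = 7.015/0.82 = 8.555 in.
From the linear strain diagram with ε_cu = 0.003: ε_t = 0.003 (d − c)/c = 0.003 × (32.8 − 8.555)/8.555 = 0.00850.
Since ε_t ≥ 0.005, the section is tension-controlled.

ε_t ≈ 0.00850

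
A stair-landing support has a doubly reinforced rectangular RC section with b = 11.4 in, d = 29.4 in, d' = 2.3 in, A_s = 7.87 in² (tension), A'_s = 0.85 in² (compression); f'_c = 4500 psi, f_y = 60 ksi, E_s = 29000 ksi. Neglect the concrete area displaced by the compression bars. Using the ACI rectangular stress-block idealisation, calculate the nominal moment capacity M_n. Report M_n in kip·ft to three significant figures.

M_n ≈ 978 kip·ft

Assume both steels yield.
a = (A_s − A'_s) f_y/(0.85 f'_c b) = (7.87 − 0.85) × 60/(0.85 × 4.5 × 11.4) = 9.659 in.
c = a/β₁ = 9.659/0.825 = 11.708 in; ε'_s = 0.003(c − d')/c = 0.0024 ≥ ε_y = 0.0021, so the compression steel yields.
M_n = (A_s − A'_s) f_y (d − a/2) + A'_s f_y (d − d') = 421.2 × (29.4 − 4.8295) + 51 × (29.4 − 2.3) = 10349.1 + 1382.1 = 11731.2 kip·in = 11731.2/12 = 977.60 kip·ft.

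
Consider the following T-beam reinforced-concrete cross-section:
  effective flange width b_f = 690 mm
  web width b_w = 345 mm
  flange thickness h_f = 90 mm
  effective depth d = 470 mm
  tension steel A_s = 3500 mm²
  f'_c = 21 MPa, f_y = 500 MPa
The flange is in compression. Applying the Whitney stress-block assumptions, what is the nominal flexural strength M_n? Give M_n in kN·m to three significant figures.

M_n ≈ 681 kN·m

Tension: T = A_s f_y = 3500 × 500 = 1750000 N.
Try a within the flange: a = T/(0.85 f'_c b_f) = 1750000/(0.85 × 21 × 690) = 142.09 mm.
a = 142.09 > h_f = 90 mm: the block extends into the web. Split into flange-overhang and web parts.
C_f = 0.85 f'_c (b_f − b_w) h_f = 0.85 × 21 × (690 − 345) × 90 = 554243 N.
Remaining web compression depth: a_w = (T − C_f)/(0.85 f'_c b_w) = (1750000 − 554243)/(0.85 × 21 × 345) = 194.17 mm.
M_n = C_f(d − h_f/2) + (T − C_f)(d − a_w/2) = 554243 × (470 − 45) + 1195757 × (470 − 97.085) = 235.55 + 445.92 = 681.47 × 10⁶ N·mm.
M_n = 681.47 kN·m.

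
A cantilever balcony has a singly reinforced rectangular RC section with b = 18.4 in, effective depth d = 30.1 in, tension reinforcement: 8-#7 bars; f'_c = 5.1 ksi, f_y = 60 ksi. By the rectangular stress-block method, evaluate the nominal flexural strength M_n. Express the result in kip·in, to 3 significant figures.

M_n ≈ 8150 kip·in

A_s = 8 × 0.6 = 4.8 in².
T = A_s f_y = 4.8 × 60 = 288 kips.
a = T/(0.85 f'_c b) = 288/(0.85 × 5.1 × 18.4) = 3.611 in.
M_n = T(d − a/2) = 288 × (30.1 − 1.8055) = 8148.8 kip·in.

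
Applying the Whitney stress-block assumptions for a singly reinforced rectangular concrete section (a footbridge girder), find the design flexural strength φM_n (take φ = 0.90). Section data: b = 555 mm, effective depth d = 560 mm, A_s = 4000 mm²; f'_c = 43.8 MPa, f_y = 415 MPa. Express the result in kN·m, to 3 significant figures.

φM_n ≈ 777 kN·m

T = A_s f_y = 4000 × 415 = 1660000 N = 1660 kN.
From C = T: a = T/(0.85 f'_c b) = 1660000/(0.85 × 43.8 × 555) = 80.34 mm.
M_n = T(d − a/2) = 1660 kN × (560 − 40.17) mm = 862.92 kN·m.
φM_n = 0.90 × 862.92 = 776.63 kN·m.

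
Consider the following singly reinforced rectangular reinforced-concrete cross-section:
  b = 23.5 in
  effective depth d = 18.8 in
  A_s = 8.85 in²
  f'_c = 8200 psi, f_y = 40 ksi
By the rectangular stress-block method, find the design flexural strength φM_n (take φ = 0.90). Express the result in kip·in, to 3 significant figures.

φM_n ≈ 5650 kip·in

T = A_s f_y = 8.85 × 40 = 354 kips.
a = T/(0.85 f'_c b) = 354/(0.85 × 8.2 × 23.5) = 2.161 in.
M_n = T(d − a/2) = 354 × (18.8 − 1.0805) = 6272.7 kip·in.
φM_n = 0.90 × 6272.7 = 5645.4 kip·in.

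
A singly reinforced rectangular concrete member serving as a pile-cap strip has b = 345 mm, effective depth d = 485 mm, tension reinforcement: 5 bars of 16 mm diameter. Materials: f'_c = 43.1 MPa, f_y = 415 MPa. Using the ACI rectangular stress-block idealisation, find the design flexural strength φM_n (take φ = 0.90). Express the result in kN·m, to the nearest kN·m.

φM_n ≈ 176 kN·m

A_s = 5 × 201 = 1005 mm².
T = A_s f_y = 1005 × 415 = 417075 N = 417.075 kN.
From C = T: a = T/(0.85 f'_c b) = 417075/(0.85 × 43.1 × 345) = 33.00 mm.
M_n = T(d − a/2) = 417.075 kN × (485 − 16.5) mm = 195.40 kN·m.
φM_n = 0.90 × 195.40 = 175.86 kN·m.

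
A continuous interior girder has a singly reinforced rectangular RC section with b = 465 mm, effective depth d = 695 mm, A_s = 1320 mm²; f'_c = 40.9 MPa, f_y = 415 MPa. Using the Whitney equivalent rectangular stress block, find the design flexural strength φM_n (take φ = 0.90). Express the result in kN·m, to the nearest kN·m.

φM_n ≈ 334 kN·m

T = A_s f_y = 1320 × 415 = 547800 N = 547.8 kN.
From C = T: a = T/(0.85 f'_c b) = 547800/(0.85 × 40.9 × 465) = 33.89 mm.
M_n = T(d − a/2) = 547.8 kN × (695 − 16.945) mm = 371.44 kN·m.
φM_n = 0.90 × 371.44 = 334.30 kN·m.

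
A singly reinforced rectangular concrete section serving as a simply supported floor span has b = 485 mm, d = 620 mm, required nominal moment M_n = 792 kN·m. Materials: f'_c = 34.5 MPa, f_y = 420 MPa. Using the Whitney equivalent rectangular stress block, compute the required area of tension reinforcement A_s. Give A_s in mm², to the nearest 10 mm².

With M_n = 0.85 f'_c a b (d − a/2), solve the quadratic for a:
a = d − √(d² − 2M_n/(0.85 f'_c b)) = 620 − √(620² − 2 × 792×10⁶/(0.85 × 34.5 × 485)) = 97.48 mm.
A_s = 0.85 f'_c a b / f_y = 0.85 × 34.5 × 97.48 × 485 / 420 = 3301.0 mm².

A_s ≈ 3300 mm²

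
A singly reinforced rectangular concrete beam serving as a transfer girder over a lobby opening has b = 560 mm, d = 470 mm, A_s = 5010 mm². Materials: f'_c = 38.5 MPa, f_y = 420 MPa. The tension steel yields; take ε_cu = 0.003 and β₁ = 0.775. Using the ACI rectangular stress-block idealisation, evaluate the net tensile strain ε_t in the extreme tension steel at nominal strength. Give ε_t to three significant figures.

a = A_s f_y/(0.85 f'_c b) = 114.82 mm.
β₁ = 0.775, so c = a/β₁ = 114.82/0.775 = 148.15 mm.
From the linear strain diagram with ε_cu = 0.003: ε_t = 0.003 (d − c)/c = 0.003 × (470 − 148.15)/148.15 = 0.00652.
Since ε_t ≥ 0.005, the section is tension-controlled.

ε_t ≈ 0.00652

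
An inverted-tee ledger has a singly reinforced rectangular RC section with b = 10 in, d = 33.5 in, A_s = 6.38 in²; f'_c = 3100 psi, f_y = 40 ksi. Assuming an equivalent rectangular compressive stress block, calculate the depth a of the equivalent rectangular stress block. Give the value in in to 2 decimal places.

T = A_s f_y = 6.38 × 40 = 255.2 kips.
a = T/(0.85 f'_c b) = 255.2/(0.85 × 3.1 × 10) = 9.69 in.

a ≈ 9.69 in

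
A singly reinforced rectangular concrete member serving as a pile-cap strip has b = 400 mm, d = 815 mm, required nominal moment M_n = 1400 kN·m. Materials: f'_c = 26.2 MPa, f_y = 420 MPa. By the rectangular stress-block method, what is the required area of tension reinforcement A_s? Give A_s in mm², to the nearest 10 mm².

A_s ≈ 4740 mm²

With M_n = 0.85 f'_c a b (d − a/2), solve the quadratic for a:
a = d − √(d² − 2M_n/(0.85 f'_c b)) = 815 − √(815² − 2 × 1400×10⁶/(0.85 × 26.2 × 400)) = 223.48 mm.
A_s = 0.85 f'_c a b / f_y = 0.85 × 26.2 × 223.48 × 400 / 420 = 4739.9 mm².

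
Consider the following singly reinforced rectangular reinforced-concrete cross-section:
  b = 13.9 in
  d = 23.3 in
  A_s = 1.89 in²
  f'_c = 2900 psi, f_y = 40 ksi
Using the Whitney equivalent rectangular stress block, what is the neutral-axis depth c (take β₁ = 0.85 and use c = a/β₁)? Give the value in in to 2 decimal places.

c ≈ 2.60 in

T = A_s f_y = 1.89 × 40 = 75.6 kips.
a = T/(0.85 f'_c b) = 75.6/(0.85 × 2.9 × 13.9) = 2.2064 in.
With β₁ = 0.85, c = a/β₁ = 2.2064/0.85 = 2.60 in.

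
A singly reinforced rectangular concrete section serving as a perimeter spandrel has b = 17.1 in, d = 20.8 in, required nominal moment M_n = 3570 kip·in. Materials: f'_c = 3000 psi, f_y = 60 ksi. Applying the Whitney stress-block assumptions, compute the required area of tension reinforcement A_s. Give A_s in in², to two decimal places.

A_s ≈ 3.20 in²

From M_n = 0.85 f'_c a b (d − a/2):
a = d − √(d² − 2M_n/(0.85 f'_c b)) = 20.8 − √(20.8² − 2 × 3570/(0.85 × 3 × 17.1)) = 4.402 in.
A_s = 0.85 f'_c a b / f_y = 0.85 × 3 × 4.402 × 17.1 / 60 = 3.199 in².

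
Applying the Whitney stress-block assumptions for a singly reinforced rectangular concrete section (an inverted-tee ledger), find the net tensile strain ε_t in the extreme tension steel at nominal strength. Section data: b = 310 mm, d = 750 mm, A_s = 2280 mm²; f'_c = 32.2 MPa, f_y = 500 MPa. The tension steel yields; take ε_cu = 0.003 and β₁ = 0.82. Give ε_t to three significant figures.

a = A_s f_y/(0.85 f'_c b) = 134.36 mm.
β₁ = 0.82, so c = a/β₁ = 134.36/0.82 = 163.85 mm.
From the linear strain diagram with ε_cu = 0.003: ε_t = 0.003 (d − c)/c = 0.003 × (750 − 163.85)/163.85 = 0.0107.
Since ε_t ≥ 0.005, the section is tension-controlled.

ε_t ≈ 0.0107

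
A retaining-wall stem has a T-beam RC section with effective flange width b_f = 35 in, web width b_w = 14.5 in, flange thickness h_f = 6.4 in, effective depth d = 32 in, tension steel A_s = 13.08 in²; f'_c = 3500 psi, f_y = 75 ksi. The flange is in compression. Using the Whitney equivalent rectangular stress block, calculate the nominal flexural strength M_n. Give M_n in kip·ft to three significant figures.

M_n ≈ 2170 kip·ft

Tension: T = A_s f_y = 13.08 × 75 = 981 kips.
Try a within the flange: a = T/(0.85 f'_c b_f) = 981/(0.85 × 3.5 × 35) = 9.421 in.
a = 9.421 > h_f = 6.4 in: the block extends into the web. Split into flange-overhang and web parts.
C_f = 0.85 f'_c (b_f − b_w) h_f = 0.85 × 3.5 × (35 − 14.5) × 6.4 = 390.3 kips.
Remaining web compression depth: a_w = (T − C_f)/(0.85 f'_c b_w) = (981 − 390.3)/(0.85 × 3.5 × 14.5) = 13.693 in.
M_n = C_f(d − h_f/2) + (T − C_f)(d − a_w/2) = 390.3 × (32 − 3.2) + 590.7 × (32 − 6.8465) = 11240.6 + 14858.2 = 26098.8 kip·in.
M_n = 26098.8/12 = 2174.90 kip·ft.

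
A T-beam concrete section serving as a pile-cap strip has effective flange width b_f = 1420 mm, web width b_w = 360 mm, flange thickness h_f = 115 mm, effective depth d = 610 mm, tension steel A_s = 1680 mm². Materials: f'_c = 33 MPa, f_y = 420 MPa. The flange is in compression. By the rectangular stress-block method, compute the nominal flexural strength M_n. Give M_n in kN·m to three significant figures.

Tension: T = A_s f_y = 1680 × 420 = 705600 N.
Try a within the flange: a = T/(0.85 f'_c b_f) = 705600/(0.85 × 33 × 1420) = 17.71 mm.
Since a = 17.71 ≤ h_f = 115 mm, the stress block lies entirely in the flange; analyse as a rectangular beam of width b_f.
M_n = T(d − a/2) = 705600 × (610 − 8.855) = 424.17 × 10⁶ N·mm.
M_n = 424.17 kN·m.

M_n ≈ 424 kN·m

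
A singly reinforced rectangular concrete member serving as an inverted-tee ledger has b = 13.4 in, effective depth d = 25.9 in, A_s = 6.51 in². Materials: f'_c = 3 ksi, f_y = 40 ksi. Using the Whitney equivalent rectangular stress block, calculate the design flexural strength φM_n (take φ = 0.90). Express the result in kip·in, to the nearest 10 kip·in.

φM_n ≈ 5180 kip·in

T = A_s f_y = 6.51 × 40 = 260.4 kips.
a = T/(0.85 f'_c b) = 260.4/(0.85 × 3 × 13.4) = 7.621 in.
M_n = T(d − a/2) = 260.4 × (25.9 − 3.8105) = 5752.1 kip·in.
φM_n = 0.90 × 5752.1 = 5176.9 kip·in.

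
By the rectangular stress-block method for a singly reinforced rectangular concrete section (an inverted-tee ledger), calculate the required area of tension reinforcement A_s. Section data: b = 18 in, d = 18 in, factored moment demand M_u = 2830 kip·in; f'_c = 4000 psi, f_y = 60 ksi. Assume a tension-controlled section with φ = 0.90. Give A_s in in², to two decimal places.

M_n = M_u/φ = 2830/0.90 = 3144.44 kip·in.
From M_n = 0.85 f'_c a b (d − a/2):
a = d − √(d² − 2M_n/(0.85 f'_c b)) = 18 − √(18² − 2 × 3144.44/(0.85 × 4 × 18)) = 3.126 in.
A_s = 0.85 f'_c a b / f_y = 0.85 × 4 × 3.126 × 18 / 60 = 3.189 in².

A_s ≈ 3.19 in²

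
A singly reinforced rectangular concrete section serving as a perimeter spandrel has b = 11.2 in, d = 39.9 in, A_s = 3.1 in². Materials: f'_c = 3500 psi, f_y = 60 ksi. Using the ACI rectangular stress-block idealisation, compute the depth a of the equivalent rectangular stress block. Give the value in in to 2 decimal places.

a ≈ 5.58 in

T = A_s f_y = 3.1 × 60 = 186 kips.
a = T/(0.85 f'_c b) = 186/(0.85 × 3.5 × 11.2) = 5.58 in.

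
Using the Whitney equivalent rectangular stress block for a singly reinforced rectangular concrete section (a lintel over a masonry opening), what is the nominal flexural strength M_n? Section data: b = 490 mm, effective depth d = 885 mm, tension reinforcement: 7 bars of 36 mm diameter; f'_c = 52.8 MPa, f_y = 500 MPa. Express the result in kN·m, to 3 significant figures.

A_s = 7 × 1018 = 7126 mm².
T = A_s f_y = 7126 × 500 = 3563000 N = 3563 kN.
From C = T: a = T/(0.85 f'_c b) = 3563000/(0.85 × 52.8 × 490) = 162.02 mm.
M_n = T(d − a/2) = 3563 kN × (885 − 81.01) mm = 2864.62 kN·m.

M_n ≈ 2860 kN·m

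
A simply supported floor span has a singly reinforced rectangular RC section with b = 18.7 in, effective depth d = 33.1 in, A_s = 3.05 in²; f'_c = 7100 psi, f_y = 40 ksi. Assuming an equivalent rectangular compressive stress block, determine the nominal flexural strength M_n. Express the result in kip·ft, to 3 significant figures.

T = A_s f_y = 3.05 × 40 = 122 kips.
a = T/(0.85 f'_c b) = 122/(0.85 × 7.1 × 18.7) = 1.081 in.
M_n = T(d − a/2) = 122 × (33.1 − 0.5405) = 3972.3 kip·in = 3972.3/12 = 331.03 kip·ft.

M_n ≈ 331 kip·ft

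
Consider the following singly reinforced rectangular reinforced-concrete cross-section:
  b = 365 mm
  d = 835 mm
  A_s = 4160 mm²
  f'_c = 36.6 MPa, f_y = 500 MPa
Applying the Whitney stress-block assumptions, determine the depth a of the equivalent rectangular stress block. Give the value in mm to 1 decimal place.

T = A_s f_y = 4160 × 500 = 2080000 N = 2080 kN.
Setting C = 0.85 f'_c a b equal to T: a = 2080000/(0.85 × 36.6 × 365) = 183.2 mm.

a ≈ 183.2 mm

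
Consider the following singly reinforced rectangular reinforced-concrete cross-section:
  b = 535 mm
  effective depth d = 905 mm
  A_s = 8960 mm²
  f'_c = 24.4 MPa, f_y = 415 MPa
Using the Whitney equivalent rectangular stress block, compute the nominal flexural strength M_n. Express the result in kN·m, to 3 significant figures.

M_n ≈ 2740 kN·m

T = A_s f_y = 8960 × 415 = 3718400 N = 3718.4 kN.
From C = T: a = T/(0.85 f'_c b) = 3718400/(0.85 × 24.4 × 535) = 335.11 mm.
M_n = T(d − a/2) = 3718.4 kN × (905 − 167.555) mm = 2742.12 kN·m.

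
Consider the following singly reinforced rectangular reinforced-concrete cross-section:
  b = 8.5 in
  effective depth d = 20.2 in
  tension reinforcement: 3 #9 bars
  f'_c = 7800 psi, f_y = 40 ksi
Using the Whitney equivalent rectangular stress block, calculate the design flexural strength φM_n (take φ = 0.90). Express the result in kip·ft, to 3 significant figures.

A_s = 3 × 1 = 3 in².
T = A_s f_y = 3 × 40 = 120 kips.
a = T/(0.85 f'_c b) = 120/(0.85 × 7.8 × 8.5) = 2.129 in.
M_n = T(d − a/2) = 120 × (20.2 − 1.0645) = 2296.3 kip·in = 2296.3/12 = 191.36 kip·ft.
φM_n = 0.90 × 191.36 = 172.22 kip·ft.

φM_n ≈ 172 kip·ft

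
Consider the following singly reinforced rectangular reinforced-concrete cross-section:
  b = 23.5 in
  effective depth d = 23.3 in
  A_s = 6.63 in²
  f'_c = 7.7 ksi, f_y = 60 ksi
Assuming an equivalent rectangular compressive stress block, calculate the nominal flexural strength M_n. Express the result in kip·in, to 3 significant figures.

T = A_s f_y = 6.63 × 60 = 397.8 kips.
a = T/(0.85 f'_c b) = 397.8/(0.85 × 7.7 × 23.5) = 2.586 in.
M_n = T(d − a/2) = 397.8 × (23.3 − 1.293) = 8754.4 kip·in.

M_n ≈ 8750 kip·in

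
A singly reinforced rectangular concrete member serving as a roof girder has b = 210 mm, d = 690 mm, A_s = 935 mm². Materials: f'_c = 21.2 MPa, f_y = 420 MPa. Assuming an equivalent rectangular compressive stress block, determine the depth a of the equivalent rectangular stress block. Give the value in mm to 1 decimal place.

T = A_s f_y = 935 × 420 = 392700 N = 392.7 kN.
Setting C = 0.85 f'_c a b equal to T: a = 392700/(0.85 × 21.2 × 210) = 103.8 mm.

a ≈ 103.8 mm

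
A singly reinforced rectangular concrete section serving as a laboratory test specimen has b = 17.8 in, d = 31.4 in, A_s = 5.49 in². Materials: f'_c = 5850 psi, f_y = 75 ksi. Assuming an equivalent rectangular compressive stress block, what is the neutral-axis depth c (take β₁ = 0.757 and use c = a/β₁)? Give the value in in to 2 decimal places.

T = A_s f_y = 5.49 × 75 = 411.75 kips.
a = T/(0.85 f'_c b) = 411.75/(0.85 × 5.85 × 17.8) = 4.6520 in.
With β₁ = 0.757, c = a/β₁ = 4.6520/0.757 = 6.15 in.

c ≈ 6.15 in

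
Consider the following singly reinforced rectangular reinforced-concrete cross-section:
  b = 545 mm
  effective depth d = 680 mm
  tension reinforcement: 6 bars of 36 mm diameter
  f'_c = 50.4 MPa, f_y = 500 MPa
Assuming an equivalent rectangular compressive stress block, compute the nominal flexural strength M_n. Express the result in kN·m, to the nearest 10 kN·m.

M_n ≈ 1880 kN·m

A_s = 6 × 1018 = 6108 mm².
T = A_s f_y = 6108 × 500 = 3054000 N = 3054 kN.
From C = T: a = T/(0.85 f'_c b) = 3054000/(0.85 × 50.4 × 545) = 130.80 mm.
M_n = T(d − a/2) = 3054 kN × (680 − 65.4) mm = 1876.99 kN·m.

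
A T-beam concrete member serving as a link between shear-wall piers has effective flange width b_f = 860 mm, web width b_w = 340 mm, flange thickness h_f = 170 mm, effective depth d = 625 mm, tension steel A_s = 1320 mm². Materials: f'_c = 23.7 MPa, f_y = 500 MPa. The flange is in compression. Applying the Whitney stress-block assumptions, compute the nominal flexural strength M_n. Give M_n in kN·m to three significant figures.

M_n ≈ 400 kN·m

Tension: T = A_s f_y = 1320 × 500 = 660000 N.
Try a within the flange: a = T/(0.85 f'_c b_f) = 660000/(0.85 × 23.7 × 860) = 38.10 mm.
Since a = 38.10 ≤ h_f = 170 mm, the stress block lies entirely in the flange; analyse as a rectangular beam of width b_f.
M_n = T(d − a/2) = 660000 × (625 − 19.05) = 399.93 × 10⁶ N·mm.
M_n = 399.93 kN·m.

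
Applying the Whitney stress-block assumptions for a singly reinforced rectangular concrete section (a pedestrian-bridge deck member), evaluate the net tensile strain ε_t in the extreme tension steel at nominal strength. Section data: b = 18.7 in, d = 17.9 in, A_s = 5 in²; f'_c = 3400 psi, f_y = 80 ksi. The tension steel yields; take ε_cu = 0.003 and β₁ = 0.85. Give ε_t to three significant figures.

a = A_s f_y/(0.85 f'_c b) = 7.402 in.
β₁ = 0.85, so c = a/β₁ = 7.402/0.85 = 8.708 in.
From the linear strain diagram with ε_cu = 0.003: ε_t = 0.003 (d − c)/c = 0.003 × (17.9 − 8.708)/8.708 = 0.00317.
ε_t < 0.004 — the section is over-reinforced for flexure under ACI limits.

ε_t ≈ 0.00317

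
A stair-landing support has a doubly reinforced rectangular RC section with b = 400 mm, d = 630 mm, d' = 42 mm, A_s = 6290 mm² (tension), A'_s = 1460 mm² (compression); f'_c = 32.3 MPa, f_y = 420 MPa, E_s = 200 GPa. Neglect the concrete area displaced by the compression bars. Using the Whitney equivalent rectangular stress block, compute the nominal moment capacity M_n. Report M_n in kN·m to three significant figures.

Assume both tension and compression steel yield.
Net tension couple steel: A_s − A'_s = 4830 mm².
a = (A_s − A'_s) f_y / (0.85 f'_c b) = 2028600/(0.85 × 32.3 × 400) = 184.72 mm.
c = a/β₁ = 184.72/0.819 = 225.54 mm; ε'_s = 0.003(c − d')/c = 0.0024 ≥ f_y/E_s = 0.0021, so compression steel does yield.
M_n = (A_s − A'_s) f_y (d − a/2) + A'_s f_y (d − d') = [2028600 × (630 − 92.36) + 613200 × (630 − 42)] × 10⁻⁶ = 1090.66 + 360.56 = 1451.22 kN·m.

M_n ≈ 1450 kN·m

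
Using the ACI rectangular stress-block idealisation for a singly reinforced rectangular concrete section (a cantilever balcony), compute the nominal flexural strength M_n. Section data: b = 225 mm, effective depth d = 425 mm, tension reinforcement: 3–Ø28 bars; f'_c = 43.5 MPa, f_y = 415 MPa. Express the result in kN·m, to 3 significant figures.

A_s = 3 × 616 = 1848 mm².
T = A_s f_y = 1848 × 415 = 766920 N = 766.92 kN.
From C = T: a = T/(0.85 f'_c b) = 766920/(0.85 × 43.5 × 225) = 92.18 mm.
M_n = T(d − a/2) = 766.92 kN × (425 − 46.09) mm = 290.59 kN·m.

M_n ≈ 291 kN·m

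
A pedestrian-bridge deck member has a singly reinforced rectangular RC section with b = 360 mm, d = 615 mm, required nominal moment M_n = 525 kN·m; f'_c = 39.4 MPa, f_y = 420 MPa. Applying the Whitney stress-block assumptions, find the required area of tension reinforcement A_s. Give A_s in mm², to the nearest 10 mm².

A_s ≈ 2170 mm²

With M_n = 0.85 f'_c a b (d − a/2), solve the quadratic for a:
a = d − √(d² − 2M_n/(0.85 f'_c b)) = 615 − √(615² − 2 × 525×10⁶/(0.85 × 39.4 × 360)) = 75.43 mm.
A_s = 0.85 f'_c a b / f_y = 0.85 × 39.4 × 75.43 × 360 / 420 = 2165.3 mm².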